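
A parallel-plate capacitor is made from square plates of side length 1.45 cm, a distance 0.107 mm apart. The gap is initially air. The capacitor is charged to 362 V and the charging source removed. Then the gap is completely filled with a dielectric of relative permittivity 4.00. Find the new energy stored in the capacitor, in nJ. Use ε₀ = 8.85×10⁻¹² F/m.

A = (1.45 cm)² = 2.10×10⁻⁴ m².
Initially C₁ = ε₀A/d = 8.85×10⁻¹² × 2.10×10⁻⁴ / 1.07×10⁻⁴ = 1.74×10⁻¹¹ F.
U₁ = 1.14×10⁻⁶ J.
Isolated ⇒ Q is held fixed. C₂ = 4.00 C₁ and U = Q²/(2C), so U₂/U₁ = C₁/C₂ = 0.250.
U₂ = 0.250 × 1.14×10⁻⁶ = 2.85×10⁻⁷ J.

285 nJ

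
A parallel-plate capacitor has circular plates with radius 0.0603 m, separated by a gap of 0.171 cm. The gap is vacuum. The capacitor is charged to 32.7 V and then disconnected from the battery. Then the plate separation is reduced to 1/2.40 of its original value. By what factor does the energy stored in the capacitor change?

Isolated ⇒ Q is held fixed.
C₂ = 2.40 C₁ and U = Q²/(2C), so U₂/U₁ = C₁/C₂ = 0.417.

0.417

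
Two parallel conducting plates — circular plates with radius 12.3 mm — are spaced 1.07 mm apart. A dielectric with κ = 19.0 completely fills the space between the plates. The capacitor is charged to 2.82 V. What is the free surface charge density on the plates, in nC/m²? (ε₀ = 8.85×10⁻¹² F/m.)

443 nC/m²

A = π(12.3 mm)² = 4.75×10⁻⁴ m².
C = κε₀A/d = 19.0 × 8.85×10⁻¹² × 4.75×10⁻⁴ / 1.07×10⁻³ = 7.47×10⁻¹¹ F.
σ = Q/A = CV/A = 7.47×10⁻¹¹ × 2.82 / 4.75×10⁻⁴ = 4.43×10⁻⁷ C/m².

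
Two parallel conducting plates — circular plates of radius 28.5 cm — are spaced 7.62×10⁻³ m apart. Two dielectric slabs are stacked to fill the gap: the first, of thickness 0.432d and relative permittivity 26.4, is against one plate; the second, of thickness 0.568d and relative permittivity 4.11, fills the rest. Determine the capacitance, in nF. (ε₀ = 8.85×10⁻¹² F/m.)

C ≈ 1.92 nF

A = π(28.5 cm)² = 0.255 m².
Stacked slabs ⇒ two capacitors in series, each with the full plate area.
C₁ = κ₁ε₀A/d₁ = 26.4 × 8.85×10⁻¹² × 0.255 / 3.29×10⁻³ = 1.81×10⁻⁸ F.
C₂ = κ₂ε₀A/d₂ = 4.11 × 8.85×10⁻¹² × 0.255 / 4.33×10⁻³ = 2.14×10⁻⁹ F.
C = (1/C₁ + 1/C₂)⁻¹ = 1.92×10⁻⁹ F.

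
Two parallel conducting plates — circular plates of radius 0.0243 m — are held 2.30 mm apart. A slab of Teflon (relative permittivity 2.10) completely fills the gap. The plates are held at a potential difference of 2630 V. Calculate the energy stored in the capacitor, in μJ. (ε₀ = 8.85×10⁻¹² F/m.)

U ≈ 51.8 μJ

A = π(0.0243 m)² = 1.86×10⁻³ m².
C = κε₀A/d = 2.10 × 8.85×10⁻¹² × 1.86×10⁻³ / 2.30×10⁻³ = 1.50×10⁻¹¹ F.
U = ½CV² = ½ × 1.50×10⁻¹¹ × (2630)² = 5.18×10⁻⁵ J.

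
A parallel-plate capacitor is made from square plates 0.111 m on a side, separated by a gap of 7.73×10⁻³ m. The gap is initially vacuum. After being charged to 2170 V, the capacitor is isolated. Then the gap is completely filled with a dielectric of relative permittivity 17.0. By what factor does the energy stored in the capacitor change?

U₂/U₁ ≈ 0.0588

Isolated ⇒ Q is held fixed.
C₂ = 17.0 C₁ and U = Q²/(2C), so U₂/U₁ = C₁/C₂ = 0.0588.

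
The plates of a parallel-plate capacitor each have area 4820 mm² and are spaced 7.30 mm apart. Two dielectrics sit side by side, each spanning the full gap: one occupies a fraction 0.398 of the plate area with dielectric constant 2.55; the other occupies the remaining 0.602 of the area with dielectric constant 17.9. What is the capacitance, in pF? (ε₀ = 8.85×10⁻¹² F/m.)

C ≈ 68.9 pF

A = 4820 mm² = 4.82×10⁻³ m².
Side-by-side slabs ⇒ two capacitors in parallel, each spanning the full gap.
C₁ = κ₁ε₀A₁/d = 2.55 × 8.85×10⁻¹² × 1.92×10⁻³ / 7.30×10⁻³ = 5.93×10⁻¹² F.
C₂ = κ₂ε₀A₂/d = 17.9 × 8.85×10⁻¹² × 2.90×10⁻³ / 7.30×10⁻³ = 6.30×10⁻¹¹ F.
C = C₁ + C₂ = 6.89×10⁻¹¹ F.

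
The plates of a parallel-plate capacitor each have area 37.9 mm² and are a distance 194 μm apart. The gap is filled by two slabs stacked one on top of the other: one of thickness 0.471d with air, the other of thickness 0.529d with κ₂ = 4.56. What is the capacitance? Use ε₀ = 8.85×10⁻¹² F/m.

C ≈ 2.95 pF

A = 37.9 mm² = 3.79×10⁻⁵ m².
Stacked slabs ⇒ two capacitors in series, each with the full plate area.
C₁ = κ₁ε₀A/d₁ = 1.00 × 8.85×10⁻¹² × 3.79×10⁻⁵ / 9.14×10⁻⁵ = 3.67×10⁻¹² F.
C₂ = κ₂ε₀A/d₂ = 4.56 × 8.85×10⁻¹² × 3.79×10⁻⁵ / 1.03×10⁻⁴ = 1.49×10⁻¹¹ F.
C = (1/C₁ + 1/C₂)⁻¹ = 2.95×10⁻¹² F.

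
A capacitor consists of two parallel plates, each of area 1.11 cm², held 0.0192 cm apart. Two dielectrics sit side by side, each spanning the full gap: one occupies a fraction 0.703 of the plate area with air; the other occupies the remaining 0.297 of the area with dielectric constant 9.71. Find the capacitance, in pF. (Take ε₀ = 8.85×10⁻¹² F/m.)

A = 1.11 cm² = 1.11×10⁻⁴ m².
Side-by-side slabs ⇒ two capacitors in parallel, each spanning the full gap.
C₁ = κ₁ε₀A₁/d = 1.00 × 8.85×10⁻¹² × 7.80×10⁻⁵ / 1.92×10⁻⁴ = 3.60×10⁻¹² F.
C₂ = κ₂ε₀A₂/d = 9.71 × 8.85×10⁻¹² × 3.30×10⁻⁵ / 1.92×10⁻⁴ = 1.48×10⁻¹¹ F.
C = C₁ + C₂ = 1.84×10⁻¹¹ F.

C ≈ 18.4 pF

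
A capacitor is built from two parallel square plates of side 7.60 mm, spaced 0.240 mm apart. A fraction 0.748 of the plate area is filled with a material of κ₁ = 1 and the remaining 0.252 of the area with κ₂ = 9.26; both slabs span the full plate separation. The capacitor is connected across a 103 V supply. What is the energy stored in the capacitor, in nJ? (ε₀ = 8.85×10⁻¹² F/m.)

U ≈ 34.8 nJ

A = (7.60 mm)² = 5.78×10⁻⁵ m².
Side-by-side slabs ⇒ two capacitors in parallel, each spanning the full gap.
C₁ = κ₁ε₀A₁/d = 1.00 × 8.85×10⁻¹² × 4.32×10⁻⁵ / 2.40×10⁻⁴ = 1.59×10⁻¹² F.
C₂ = κ₂ε₀A₂/d = 9.26 × 8.85×10⁻¹² × 1.46×10⁻⁵ / 2.40×10⁻⁴ = 4.97×10⁻¹² F.
C = C₁ + C₂ = 6.56×10⁻¹² F.
U = ½CV² = ½ × 6.56×10⁻¹² × (103)² = 3.48×10⁻⁸ J.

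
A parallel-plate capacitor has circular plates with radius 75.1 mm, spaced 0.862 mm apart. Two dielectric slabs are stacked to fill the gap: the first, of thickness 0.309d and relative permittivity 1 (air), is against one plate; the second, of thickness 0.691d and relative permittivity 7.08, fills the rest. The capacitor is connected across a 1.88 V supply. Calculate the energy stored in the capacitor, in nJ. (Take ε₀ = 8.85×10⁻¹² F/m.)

U ≈ 0.791 nJ

A = π(75.1 mm)² = 1.77×10⁻² m².
Stacked slabs ⇒ two capacitors in series, each with the full plate area.
C₁ = κ₁ε₀A/d₁ = 1.00 × 8.85×10⁻¹² × 1.77×10⁻² / 2.66×10⁻⁴ = 5.89×10⁻¹⁰ F.
C₂ = κ₂ε₀A/d₂ = 7.08 × 8.85×10⁻¹² × 1.77×10⁻² / 5.96×10⁻⁴ = 1.86×10⁻⁹ F.
C = (1/C₁ + 1/C₂)⁻¹ = 4.47×10⁻¹⁰ F.
U = ½CV² = ½ × 4.47×10⁻¹⁰ × (1.88)² = 7.91×10⁻¹⁰ J.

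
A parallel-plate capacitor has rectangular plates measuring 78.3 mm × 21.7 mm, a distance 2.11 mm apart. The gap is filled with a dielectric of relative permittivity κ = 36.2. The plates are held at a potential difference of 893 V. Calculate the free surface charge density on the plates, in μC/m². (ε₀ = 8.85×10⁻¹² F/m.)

σ ≈ 136 μC/m²

A = 78.3 × 21.7 mm² = 1.70×10⁻³ m².
C = κε₀A/d = 36.2 × 8.85×10⁻¹² × 1.70×10⁻³ / 2.11×10⁻³ = 2.58×10⁻¹⁰ F.
σ = Q/A = CV/A = 2.58×10⁻¹⁰ × 893 / 1.70×10⁻³ = 1.36×10⁻⁴ C/m².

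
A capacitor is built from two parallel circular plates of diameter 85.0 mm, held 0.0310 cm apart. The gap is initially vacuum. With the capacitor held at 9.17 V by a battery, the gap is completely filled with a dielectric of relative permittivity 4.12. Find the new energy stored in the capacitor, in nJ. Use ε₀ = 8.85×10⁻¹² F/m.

A = π(85.0/2 mm)² = 5.67×10⁻³ m².
Initially C₁ = ε₀A/d = 8.85×10⁻¹² × 5.67×10⁻³ / 3.10×10⁻⁴ = 1.62×10⁻¹⁰ F.
U₁ = 6.81×10⁻⁹ J.
Battery connected ⇒ V is held fixed. C₂ = 4.12 C₁ and U = ½CV², so U₂/U₁ = C₂/C₁ = 4.12.
U₂ = 4.12 × 6.81×10⁻⁹ = 2.81×10⁻⁸ J.

28.1 nJ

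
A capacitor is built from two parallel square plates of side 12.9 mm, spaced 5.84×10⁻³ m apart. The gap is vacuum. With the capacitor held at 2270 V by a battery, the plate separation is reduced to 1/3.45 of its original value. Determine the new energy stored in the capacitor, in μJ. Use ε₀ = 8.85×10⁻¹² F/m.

2.24 μJ

A = (12.9 mm)² = 1.66×10⁻⁴ m².
Initially C₁ = ε₀A/d = 8.85×10⁻¹² × 1.66×10⁻⁴ / 5.84×10⁻³ = 2.52×10⁻¹³ F.
U₁ = 6.50×10⁻⁷ J.
Battery connected ⇒ V is held fixed. C₂ = 3.45 C₁ and U = ½CV², so U₂/U₁ = C₂/C₁ = 3.45.
U₂ = 3.45 × 6.50×10⁻⁷ = 2.24×10⁻⁶ J.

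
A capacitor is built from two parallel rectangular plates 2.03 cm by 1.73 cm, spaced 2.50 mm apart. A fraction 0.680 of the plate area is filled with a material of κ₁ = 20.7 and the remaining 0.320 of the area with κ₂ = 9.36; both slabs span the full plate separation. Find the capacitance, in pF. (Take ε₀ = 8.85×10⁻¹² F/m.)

A = 2.03 × 1.73 cm² = 3.51×10⁻⁴ m².
Side-by-side slabs ⇒ two capacitors in parallel, each spanning the full gap.
C₁ = κ₁ε₀A₁/d = 20.7 × 8.85×10⁻¹² × 2.39×10⁻⁴ / 2.50×10⁻³ = 1.75×10⁻¹¹ F.
C₂ = κ₂ε₀A₂/d = 9.36 × 8.85×10⁻¹² × 1.12×10⁻⁴ / 2.50×10⁻³ = 3.72×10⁻¹² F.
C = C₁ + C₂ = 2.12×10⁻¹¹ F.

C ≈ 21.2 pF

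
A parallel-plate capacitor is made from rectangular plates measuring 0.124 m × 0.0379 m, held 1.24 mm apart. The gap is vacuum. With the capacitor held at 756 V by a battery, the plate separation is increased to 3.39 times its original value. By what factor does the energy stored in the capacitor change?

Battery connected ⇒ V is held fixed.
C₂ = 0.295 C₁ and U = ½CV², so U₂/U₁ = C₂/C₁ = 0.295.

U₂/U₁ ≈ 0.295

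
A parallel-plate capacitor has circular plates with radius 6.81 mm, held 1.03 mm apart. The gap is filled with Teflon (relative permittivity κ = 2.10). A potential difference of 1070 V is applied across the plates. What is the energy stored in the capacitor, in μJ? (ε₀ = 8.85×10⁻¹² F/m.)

1.50 μJ

A = π(6.81 mm)² = 1.46×10⁻⁴ m².
C = κε₀A/d = 2.10 × 8.85×10⁻¹² × 1.46×10⁻⁴ / 1.03×10⁻³ = 2.63×10⁻¹² F.
U = ½CV² = ½ × 2.63×10⁻¹² × (1070)² = 1.50×10⁻⁶ J.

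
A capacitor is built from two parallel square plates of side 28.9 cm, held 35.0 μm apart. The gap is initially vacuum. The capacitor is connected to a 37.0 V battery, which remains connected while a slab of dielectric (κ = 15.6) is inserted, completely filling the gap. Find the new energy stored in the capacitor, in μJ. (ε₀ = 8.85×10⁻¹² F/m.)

A = (28.9 cm)² = 8.35×10⁻² m².
Initially C₁ = ε₀A/d = 8.85×10⁻¹² × 8.35×10⁻² / 3.50×10⁻⁵ = 2.11×10⁻⁸ F.
U₁ = 1.45×10⁻⁵ J.
Battery connected ⇒ V is held fixed. C₂ = 15.6 C₁ and U = ½CV², so U₂/U₁ = C₂/C₁ = 15.6.
U₂ = 15.6 × 1.45×10⁻⁵ = 2.26×10⁻⁴ J.

U ≈ 226 μJ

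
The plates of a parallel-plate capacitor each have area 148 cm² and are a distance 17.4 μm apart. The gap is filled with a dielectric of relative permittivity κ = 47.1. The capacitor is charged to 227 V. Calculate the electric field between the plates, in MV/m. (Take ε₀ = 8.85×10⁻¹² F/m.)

E = V/d = 227 / 1.74×10⁻⁵ = 1.30×10⁷ V/m.

13.0 MV/m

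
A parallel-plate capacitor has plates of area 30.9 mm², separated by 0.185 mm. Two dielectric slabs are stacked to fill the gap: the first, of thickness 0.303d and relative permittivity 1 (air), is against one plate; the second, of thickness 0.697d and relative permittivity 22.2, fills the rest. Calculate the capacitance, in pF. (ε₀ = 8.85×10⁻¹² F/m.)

A = 30.9 mm² = 3.09×10⁻⁵ m².
Stacked slabs ⇒ two capacitors in series, each with the full plate area.
C₁ = κ₁ε₀A/d₁ = 1.00 × 8.85×10⁻¹² × 3.09×10⁻⁵ / 5.61×10⁻⁵ = 4.88×10⁻¹² F.
C₂ = κ₂ε₀A/d₂ = 22.2 × 8.85×10⁻¹² × 3.09×10⁻⁵ / 1.29×10⁻⁴ = 4.71×10⁻¹¹ F.
C = (1/C₁ + 1/C₂)⁻¹ = 4.42×10⁻¹² F.

4.42 pF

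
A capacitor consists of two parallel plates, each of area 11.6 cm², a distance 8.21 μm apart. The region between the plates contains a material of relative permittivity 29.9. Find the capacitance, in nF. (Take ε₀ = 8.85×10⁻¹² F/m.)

C ≈ 37.4 nF

A = 11.6 cm² = 1.16×10⁻³ m².
C = κε₀A/d = 29.9 × 8.85×10⁻¹² × 1.16×10⁻³ / 8.21×10⁻⁶ = 3.74×10⁻⁸ F.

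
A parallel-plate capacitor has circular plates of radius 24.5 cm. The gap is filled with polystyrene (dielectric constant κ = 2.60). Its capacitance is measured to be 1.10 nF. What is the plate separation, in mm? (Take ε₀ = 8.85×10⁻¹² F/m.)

d ≈ 3.94 mm

A = π(24.5 cm)² = 0.189 m².
d = κε₀A/C = 2.60 × 8.85×10⁻¹² × 0.189 / 1.10×10⁻⁹ = 3.94×10⁻³ m.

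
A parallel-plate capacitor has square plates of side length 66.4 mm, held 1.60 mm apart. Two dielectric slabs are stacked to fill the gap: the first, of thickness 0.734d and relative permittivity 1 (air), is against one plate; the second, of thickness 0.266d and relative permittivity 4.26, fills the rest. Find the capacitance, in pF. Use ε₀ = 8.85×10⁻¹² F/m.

C ≈ 30.6 pF

A = (66.4 mm)² = 4.41×10⁻³ m².
Stacked slabs ⇒ two capacitors in series, each with the full plate area.
C₁ = κ₁ε₀A/d₁ = 1.00 × 8.85×10⁻¹² × 4.41×10⁻³ / 1.17×10⁻³ = 3.32×10⁻¹¹ F.
C₂ = κ₂ε₀A/d₂ = 4.26 × 8.85×10⁻¹² × 4.41×10⁻³ / 4.26×10⁻⁴ = 3.91×10⁻¹⁰ F.
C = (1/C₁ + 1/C₂)⁻¹ = 3.06×10⁻¹¹ F.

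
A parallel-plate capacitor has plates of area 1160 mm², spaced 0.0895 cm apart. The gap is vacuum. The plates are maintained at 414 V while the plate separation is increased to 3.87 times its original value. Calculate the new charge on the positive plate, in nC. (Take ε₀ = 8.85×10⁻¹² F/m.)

A = 1160 mm² = 1.16×10⁻³ m².
Initially C₁ = ε₀A/d = 8.85×10⁻¹² × 1.16×10⁻³ / 8.95×10⁻⁴ = 1.15×10⁻¹¹ F.
Q₁ = 4.75×10⁻⁹ C.
Battery connected ⇒ V is held fixed. C₂ = 0.258 C₁ and Q = CV, so Q₂/Q₁ = C₂/C₁ = 0.258.
Q₂ = 0.258 × 4.75×10⁻⁹ = 1.23×10⁻⁹ C.

Q ≈ 1.23 nC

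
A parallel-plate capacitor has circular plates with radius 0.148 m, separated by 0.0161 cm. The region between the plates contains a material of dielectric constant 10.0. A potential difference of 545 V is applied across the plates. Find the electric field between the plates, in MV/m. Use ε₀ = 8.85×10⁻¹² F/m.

E = V/d = 545 / 1.61×10⁻⁴ = 3.39×10⁶ V/m.

3.39 MV/m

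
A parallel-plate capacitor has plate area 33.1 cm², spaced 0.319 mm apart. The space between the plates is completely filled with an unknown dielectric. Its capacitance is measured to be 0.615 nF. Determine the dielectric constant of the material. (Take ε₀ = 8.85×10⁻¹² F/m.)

A = 33.1 cm² = 3.31×10⁻³ m².
κ = Cd/(ε₀A) = 6.15×10⁻¹⁰ × 3.19×10⁻⁴ / (8.85×10⁻¹² × 3.31×10⁻³) = 6.70.

κ ≈ 6.70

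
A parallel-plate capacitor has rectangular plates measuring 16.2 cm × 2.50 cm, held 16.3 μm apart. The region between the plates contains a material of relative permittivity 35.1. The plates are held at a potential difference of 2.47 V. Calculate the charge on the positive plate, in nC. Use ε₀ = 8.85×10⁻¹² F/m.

Q ≈ 191 nC

A = 16.2 × 2.50 cm² = 4.05×10⁻³ m².
C = κε₀A/d = 35.1 × 8.85×10⁻¹² × 4.05×10⁻³ / 1.63×10⁻⁵ = 7.72×10⁻⁸ F.
Q = CV = 7.72×10⁻⁸ × 2.47 = 1.91×10⁻⁷ C.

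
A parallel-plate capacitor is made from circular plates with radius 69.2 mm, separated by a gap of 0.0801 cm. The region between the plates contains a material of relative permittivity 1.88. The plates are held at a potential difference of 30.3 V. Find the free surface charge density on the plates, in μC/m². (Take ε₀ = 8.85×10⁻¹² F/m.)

0.629 μC/m²

A = π(69.2 mm)² = 1.50×10⁻² m².
C = κε₀A/d = 1.88 × 8.85×10⁻¹² × 1.50×10⁻² / 8.01×10⁻⁴ = 3.12×10⁻¹⁰ F.
σ = Q/A = CV/A = 3.12×10⁻¹⁰ × 30.3 / 1.50×10⁻² = 6.29×10⁻⁷ C/m².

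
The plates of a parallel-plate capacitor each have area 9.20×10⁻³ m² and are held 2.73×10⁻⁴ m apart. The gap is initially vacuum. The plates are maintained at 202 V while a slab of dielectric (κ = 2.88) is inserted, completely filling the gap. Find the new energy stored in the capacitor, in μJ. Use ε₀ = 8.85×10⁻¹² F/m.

U ≈ 17.5 μJ

Initially C₁ = ε₀A/d = 8.85×10⁻¹² × 9.20×10⁻³ / 2.73×10⁻⁴ = 2.98×10⁻¹⁰ F.
U₁ = 6.08×10⁻⁶ J.
Battery connected ⇒ V is held fixed. C₂ = 2.88 C₁ and U = ½CV², so U₂/U₁ = C₂/C₁ = 2.88.
U₂ = 2.88 × 6.08×10⁻⁶ = 1.75×10⁻⁵ J.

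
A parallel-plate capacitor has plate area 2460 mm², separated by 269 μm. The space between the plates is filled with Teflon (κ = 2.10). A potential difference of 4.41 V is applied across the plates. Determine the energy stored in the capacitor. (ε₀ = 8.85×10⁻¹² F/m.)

1.65 nJ

A = 2460 mm² = 2.46×10⁻³ m².
C = κε₀A/d = 2.10 × 8.85×10⁻¹² × 2.46×10⁻³ / 2.69×10⁻⁴ = 1.70×10⁻¹⁰ F.
U = ½CV² = ½ × 1.70×10⁻¹⁰ × (4.41)² = 1.65×10⁻⁹ J.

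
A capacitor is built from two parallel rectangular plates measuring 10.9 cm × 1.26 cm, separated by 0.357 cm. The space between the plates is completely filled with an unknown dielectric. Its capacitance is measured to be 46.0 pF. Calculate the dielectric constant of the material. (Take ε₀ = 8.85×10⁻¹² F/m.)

A = 10.9 × 1.26 cm² = 1.37×10⁻³ m².
κ = Cd/(ε₀A) = 4.60×10⁻¹¹ × 3.57×10⁻³ / (8.85×10⁻¹² × 1.37×10⁻³) = 13.5.

κ ≈ 13.5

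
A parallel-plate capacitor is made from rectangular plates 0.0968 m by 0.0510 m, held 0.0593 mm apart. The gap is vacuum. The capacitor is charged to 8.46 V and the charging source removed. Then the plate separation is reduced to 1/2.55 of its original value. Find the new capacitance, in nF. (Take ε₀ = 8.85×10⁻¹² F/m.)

A = 0.0968 × 0.0510 m² = 4.94×10⁻³ m².
Initially C₁ = ε₀A/d = 8.85×10⁻¹² × 4.94×10⁻³ / 5.93×10⁻⁵ = 7.37×10⁻¹⁰ F.
C = ε₀A/d scales as 1/d, so C₂/C₁ = d₁/d₂ = 2.55.
C₂ = 2.55 × 7.37×10⁻¹⁰ = 1.88×10⁻⁹ F.

C ≈ 1.88 nF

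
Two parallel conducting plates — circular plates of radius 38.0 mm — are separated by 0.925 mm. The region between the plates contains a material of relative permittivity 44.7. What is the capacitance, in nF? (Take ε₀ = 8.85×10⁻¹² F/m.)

C ≈ 1.94 nF

A = π(38.0 mm)² = 4.54×10⁻³ m².
C = κε₀A/d = 44.7 × 8.85×10⁻¹² × 4.54×10⁻³ / 9.25×10⁻⁴ = 1.94×10⁻⁹ F.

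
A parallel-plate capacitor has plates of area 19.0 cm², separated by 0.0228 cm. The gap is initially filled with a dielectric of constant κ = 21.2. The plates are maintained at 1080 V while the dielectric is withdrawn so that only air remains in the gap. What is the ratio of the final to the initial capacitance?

C = κε₀A/d scales with κ, so C₂/C₁ = 1/κ = 1/21.2 = 0.0472.

C₂/C₁ ≈ 0.0472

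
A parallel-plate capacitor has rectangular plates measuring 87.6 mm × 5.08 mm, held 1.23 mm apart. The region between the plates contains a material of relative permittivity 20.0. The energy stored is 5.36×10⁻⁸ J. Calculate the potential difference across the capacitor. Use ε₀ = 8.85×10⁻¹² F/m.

40.9 V

A = 87.6 × 5.08 mm² = 4.45×10⁻⁴ m².
C = κε₀A/d = 20.0 × 8.85×10⁻¹² × 4.45×10⁻⁴ / 1.23×10⁻³ = 6.40×10⁻¹¹ F.
V = √(2U/C) = √(2 × 5.36×10⁻⁸ / 6.40×10⁻¹¹) = 40.9 V.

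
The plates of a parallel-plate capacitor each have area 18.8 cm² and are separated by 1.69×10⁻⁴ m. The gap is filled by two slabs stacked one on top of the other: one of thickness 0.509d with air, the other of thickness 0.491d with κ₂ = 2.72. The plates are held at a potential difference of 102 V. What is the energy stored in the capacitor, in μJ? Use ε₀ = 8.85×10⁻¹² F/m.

A = 18.8 cm² = 1.88×10⁻³ m².
Stacked slabs ⇒ two capacitors in series, each with the full plate area.
C₁ = κ₁ε₀A/d₁ = 1.00 × 8.85×10⁻¹² × 1.88×10⁻³ / 8.60×10⁻⁵ = 1.93×10⁻¹⁰ F.
C₂ = κ₂ε₀A/d₂ = 2.72 × 8.85×10⁻¹² × 1.88×10⁻³ / 8.30×10⁻⁵ = 5.45×10⁻¹⁰ F.
C = (1/C₁ + 1/C₂)⁻¹ = 1.43×10⁻¹⁰ F.
U = ½CV² = ½ × 1.43×10⁻¹⁰ × (102)² = 7.43×10⁻⁷ J.

U ≈ 0.743 μJ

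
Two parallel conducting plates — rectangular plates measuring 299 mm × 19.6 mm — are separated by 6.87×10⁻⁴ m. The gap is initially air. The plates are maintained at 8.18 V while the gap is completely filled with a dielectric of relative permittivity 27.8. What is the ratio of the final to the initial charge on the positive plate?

27.8

Battery connected ⇒ V is held fixed.
C₂ = 27.8 C₁ and Q = CV, so Q₂/Q₁ = C₂/C₁ = 27.8.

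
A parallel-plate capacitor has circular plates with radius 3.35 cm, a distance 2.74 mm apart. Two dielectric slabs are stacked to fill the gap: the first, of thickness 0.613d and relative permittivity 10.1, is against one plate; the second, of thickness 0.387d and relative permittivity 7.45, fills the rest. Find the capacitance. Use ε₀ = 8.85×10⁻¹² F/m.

A = π(3.35 cm)² = 3.53×10⁻³ m².
Stacked slabs ⇒ two capacitors in series, each with the full plate area.
C₁ = κ₁ε₀A/d₁ = 10.1 × 8.85×10⁻¹² × 3.53×10⁻³ / 1.68×10⁻³ = 1.88×10⁻¹⁰ F.
C₂ = κ₂ε₀A/d₂ = 7.45 × 8.85×10⁻¹² × 3.53×10⁻³ / 1.06×10⁻³ = 2.19×10⁻¹⁰ F.
C = (1/C₁ + 1/C₂)⁻¹ = 1.01×10⁻¹⁰ F.

C ≈ 101 pF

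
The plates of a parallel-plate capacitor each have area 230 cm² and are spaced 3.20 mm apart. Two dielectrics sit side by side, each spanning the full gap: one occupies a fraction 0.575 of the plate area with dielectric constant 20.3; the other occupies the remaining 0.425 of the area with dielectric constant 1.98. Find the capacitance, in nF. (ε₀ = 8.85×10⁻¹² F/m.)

A = 230 cm² = 2.30×10⁻² m².
Side-by-side slabs ⇒ two capacitors in parallel, each spanning the full gap.
C₁ = κ₁ε₀A₁/d = 20.3 × 8.85×10⁻¹² × 1.32×10⁻² / 3.20×10⁻³ = 7.42×10⁻¹⁰ F.
C₂ = κ₂ε₀A₂/d = 1.98 × 8.85×10⁻¹² × 9.78×10⁻³ / 3.20×10⁻³ = 5.35×10⁻¹¹ F.
C = C₁ + C₂ = 7.96×10⁻¹⁰ F.

C ≈ 0.796 nF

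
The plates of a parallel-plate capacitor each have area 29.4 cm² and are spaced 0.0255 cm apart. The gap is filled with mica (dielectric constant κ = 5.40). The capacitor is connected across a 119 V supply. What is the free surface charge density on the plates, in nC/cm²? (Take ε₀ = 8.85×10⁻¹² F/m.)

A = 29.4 cm² = 2.94×10⁻³ m².
C = κε₀A/d = 5.40 × 8.85×10⁻¹² × 2.94×10⁻³ / 2.55×10⁻⁴ = 5.51×10⁻¹⁰ F.
σ = Q/A = CV/A = 5.51×10⁻¹⁰ × 119 / 2.94×10⁻³ = 2.23×10⁻⁵ C/m².

2.23 nC/cm²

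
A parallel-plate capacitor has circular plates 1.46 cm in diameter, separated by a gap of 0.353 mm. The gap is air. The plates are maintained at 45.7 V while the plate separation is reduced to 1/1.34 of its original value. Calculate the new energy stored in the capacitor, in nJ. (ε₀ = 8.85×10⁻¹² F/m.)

5.87 nJ

A = π(1.46/2 cm)² = 1.67×10⁻⁴ m².
Initially C₁ = ε₀A/d = 8.85×10⁻¹² × 1.67×10⁻⁴ / 3.53×10⁻⁴ = 4.20×10⁻¹² F.
U₁ = 4.38×10⁻⁹ J.
Battery connected ⇒ V is held fixed. C₂ = 1.34 C₁ and U = ½CV², so U₂/U₁ = C₂/C₁ = 1.34.
U₂ = 1.34 × 4.38×10⁻⁹ = 5.87×10⁻⁹ J.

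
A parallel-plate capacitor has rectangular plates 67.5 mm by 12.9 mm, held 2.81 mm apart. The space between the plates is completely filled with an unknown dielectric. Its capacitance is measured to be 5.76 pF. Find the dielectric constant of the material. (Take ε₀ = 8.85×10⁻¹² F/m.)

A = 67.5 × 12.9 mm² = 8.71×10⁻⁴ m².
κ = Cd/(ε₀A) = 5.76×10⁻¹² × 2.81×10⁻³ / (8.85×10⁻¹² × 8.71×10⁻⁴) = 2.10.

2.10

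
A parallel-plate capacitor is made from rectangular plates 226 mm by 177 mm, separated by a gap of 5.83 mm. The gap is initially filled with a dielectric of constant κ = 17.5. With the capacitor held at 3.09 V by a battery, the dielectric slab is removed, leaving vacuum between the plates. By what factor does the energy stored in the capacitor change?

Battery connected ⇒ V is held fixed.
C₂ = 0.0571 C₁ and U = ½CV², so U₂/U₁ = C₂/C₁ = 0.0571.

0.0571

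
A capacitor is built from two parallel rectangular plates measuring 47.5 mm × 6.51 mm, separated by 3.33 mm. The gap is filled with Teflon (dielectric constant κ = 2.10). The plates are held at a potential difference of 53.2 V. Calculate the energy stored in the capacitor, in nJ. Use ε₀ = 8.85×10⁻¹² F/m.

U ≈ 2.44 nJ

A = 47.5 × 6.51 mm² = 3.09×10⁻⁴ m².
C = κε₀A/d = 2.10 × 8.85×10⁻¹² × 3.09×10⁻⁴ / 3.33×10⁻³ = 1.73×10⁻¹² F.
U = ½CV² = ½ × 1.73×10⁻¹² × (53.2)² = 2.44×10⁻⁹ J.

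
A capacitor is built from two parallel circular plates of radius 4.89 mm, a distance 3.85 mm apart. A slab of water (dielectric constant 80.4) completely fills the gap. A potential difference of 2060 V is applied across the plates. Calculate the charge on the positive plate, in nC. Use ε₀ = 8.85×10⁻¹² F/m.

Q ≈ 28.6 nC

A = π(4.89 mm)² = 7.51×10⁻⁵ m².
C = κε₀A/d = 80.4 × 8.85×10⁻¹² × 7.51×10⁻⁵ / 3.85×10⁻³ = 1.39×10⁻¹¹ F.
Q = CV = 1.39×10⁻¹¹ × 2060 = 2.86×10⁻⁸ C.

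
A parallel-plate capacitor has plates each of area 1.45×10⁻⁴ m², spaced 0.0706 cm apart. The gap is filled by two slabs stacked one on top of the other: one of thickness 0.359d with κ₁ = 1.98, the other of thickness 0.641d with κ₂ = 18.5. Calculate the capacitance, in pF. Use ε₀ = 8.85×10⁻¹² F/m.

Stacked slabs ⇒ two capacitors in series, each with the full plate area.
C₁ = κ₁ε₀A/d₁ = 1.98 × 8.85×10⁻¹² × 1.45×10⁻⁴ / 2.53×10⁻⁴ = 1.00×10⁻¹¹ F.
C₂ = κ₂ε₀A/d₂ = 18.5 × 8.85×10⁻¹² × 1.45×10⁻⁴ / 4.53×10⁻⁴ = 5.25×10⁻¹¹ F.
C = (1/C₁ + 1/C₂)⁻¹ = 8.42×10⁻¹² F.

8.42 pF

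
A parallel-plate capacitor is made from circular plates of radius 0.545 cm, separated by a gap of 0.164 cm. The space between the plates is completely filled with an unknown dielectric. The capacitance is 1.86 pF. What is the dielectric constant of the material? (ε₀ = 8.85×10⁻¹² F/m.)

A = π(0.545 cm)² = 9.33×10⁻⁵ m².
κ = Cd/(ε₀A) = 1.86×10⁻¹² × 1.64×10⁻³ / (8.85×10⁻¹² × 9.33×10⁻⁵) = 3.69.

3.69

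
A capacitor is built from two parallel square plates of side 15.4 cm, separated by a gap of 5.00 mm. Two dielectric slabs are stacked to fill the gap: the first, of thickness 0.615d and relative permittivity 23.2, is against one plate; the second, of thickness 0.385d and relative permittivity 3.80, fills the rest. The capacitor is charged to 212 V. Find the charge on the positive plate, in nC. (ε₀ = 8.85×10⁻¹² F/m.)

69.6 nC

A = (15.4 cm)² = 2.37×10⁻² m².
Stacked slabs ⇒ two capacitors in series, each with the full plate area.
C₁ = κ₁ε₀A/d₁ = 23.2 × 8.85×10⁻¹² × 2.37×10⁻² / 3.08×10⁻³ = 1.58×10⁻⁹ F.
C₂ = κ₂ε₀A/d₂ = 3.80 × 8.85×10⁻¹² × 2.37×10⁻² / 1.93×10⁻³ = 4.14×10⁻¹⁰ F.
C = (1/C₁ + 1/C₂)⁻¹ = 3.28×10⁻¹⁰ F.
Q = CV = 3.28×10⁻¹⁰ × 212 = 6.96×10⁻⁸ C.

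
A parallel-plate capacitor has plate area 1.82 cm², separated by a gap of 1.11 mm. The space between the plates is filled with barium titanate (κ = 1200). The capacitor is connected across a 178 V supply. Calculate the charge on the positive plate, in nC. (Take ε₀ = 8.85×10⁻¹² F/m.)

310 nC

A = 1.82 cm² = 1.82×10⁻⁴ m².
C = κε₀A/d = 1200 × 8.85×10⁻¹² × 1.82×10⁻⁴ / 1.11×10⁻³ = 1.74×10⁻⁹ F.
Q = CV = 1.74×10⁻⁹ × 178 = 3.10×10⁻⁷ C.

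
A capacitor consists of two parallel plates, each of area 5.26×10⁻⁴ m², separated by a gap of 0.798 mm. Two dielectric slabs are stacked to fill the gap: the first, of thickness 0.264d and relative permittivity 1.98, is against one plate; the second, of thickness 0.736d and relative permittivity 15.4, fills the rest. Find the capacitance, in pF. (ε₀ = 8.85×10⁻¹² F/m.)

C ≈ 32.2 pF

Stacked slabs ⇒ two capacitors in series, each with the full plate area.
C₁ = κ₁ε₀A/d₁ = 1.98 × 8.85×10⁻¹² × 5.26×10⁻⁴ / 2.11×10⁻⁴ = 4.38×10⁻¹¹ F.
C₂ = κ₂ε₀A/d₂ = 15.4 × 8.85×10⁻¹² × 5.26×10⁻⁴ / 5.87×10⁻⁴ = 1.22×10⁻¹⁰ F.
C = (1/C₁ + 1/C₂)⁻¹ = 3.22×10⁻¹¹ F.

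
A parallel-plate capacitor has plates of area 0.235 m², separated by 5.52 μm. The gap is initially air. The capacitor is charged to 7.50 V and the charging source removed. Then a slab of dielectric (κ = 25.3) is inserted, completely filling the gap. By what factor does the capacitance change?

C = κε₀A/d scales with κ, so C₂/C₁ = κ = 25.3.

C₂/C₁ ≈ 25.3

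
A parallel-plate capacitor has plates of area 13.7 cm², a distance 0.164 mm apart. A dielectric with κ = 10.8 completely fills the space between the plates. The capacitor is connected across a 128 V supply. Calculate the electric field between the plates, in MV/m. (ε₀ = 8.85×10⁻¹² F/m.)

E ≈ 0.780 MV/m

E = V/d = 128 / 1.64×10⁻⁴ = 7.80×10⁵ V/m.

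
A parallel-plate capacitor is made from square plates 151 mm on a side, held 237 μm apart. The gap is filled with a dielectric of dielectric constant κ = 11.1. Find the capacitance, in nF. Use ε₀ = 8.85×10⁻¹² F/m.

A = (151 mm)² = 2.28×10⁻² m².
C = κε₀A/d = 11.1 × 8.85×10⁻¹² × 2.28×10⁻² / 2.37×10⁻⁴ = 9.45×10⁻⁹ F.

9.45 nF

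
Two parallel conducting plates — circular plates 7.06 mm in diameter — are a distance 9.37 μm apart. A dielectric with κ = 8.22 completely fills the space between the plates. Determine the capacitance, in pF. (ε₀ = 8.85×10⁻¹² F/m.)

304 pF

A = π(7.06/2 mm)² = 3.91×10⁻⁵ m².
C = κε₀A/d = 8.22 × 8.85×10⁻¹² × 3.91×10⁻⁵ / 9.37×10⁻⁶ = 3.04×10⁻¹⁰ F.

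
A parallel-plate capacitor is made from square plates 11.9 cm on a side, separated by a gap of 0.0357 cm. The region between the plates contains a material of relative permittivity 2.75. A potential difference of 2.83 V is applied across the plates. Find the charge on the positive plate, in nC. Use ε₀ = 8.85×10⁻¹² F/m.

Q ≈ 2.73 nC

A = (11.9 cm)² = 1.42×10⁻² m².
C = κε₀A/d = 2.75 × 8.85×10⁻¹² × 1.42×10⁻² / 3.57×10⁻⁴ = 9.65×10⁻¹⁰ F.
Q = CV = 9.65×10⁻¹⁰ × 2.83 = 2.73×10⁻⁹ C.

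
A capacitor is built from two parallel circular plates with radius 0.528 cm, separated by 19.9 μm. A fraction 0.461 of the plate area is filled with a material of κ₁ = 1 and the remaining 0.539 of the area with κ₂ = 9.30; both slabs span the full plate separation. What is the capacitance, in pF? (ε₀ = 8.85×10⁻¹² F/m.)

A = π(0.528 cm)² = 8.76×10⁻⁵ m².
Side-by-side slabs ⇒ two capacitors in parallel, each spanning the full gap.
C₁ = κ₁ε₀A₁/d = 1.00 × 8.85×10⁻¹² × 4.04×10⁻⁵ / 1.99×10⁻⁵ = 1.80×10⁻¹¹ F.
C₂ = κ₂ε₀A₂/d = 9.30 × 8.85×10⁻¹² × 4.72×10⁻⁵ / 1.99×10⁻⁵ = 1.95×10⁻¹⁰ F.
C = C₁ + C₂ = 2.13×10⁻¹⁰ F.

213 pF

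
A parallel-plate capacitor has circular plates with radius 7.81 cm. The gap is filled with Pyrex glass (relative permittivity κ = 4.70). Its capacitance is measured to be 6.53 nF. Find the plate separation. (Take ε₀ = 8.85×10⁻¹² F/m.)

A = π(7.81 cm)² = 1.92×10⁻² m².
d = κε₀A/C = 4.70 × 8.85×10⁻¹² × 1.92×10⁻² / 6.53×10⁻⁹ = 1.22×10⁻⁴ m.

d ≈ 122 μm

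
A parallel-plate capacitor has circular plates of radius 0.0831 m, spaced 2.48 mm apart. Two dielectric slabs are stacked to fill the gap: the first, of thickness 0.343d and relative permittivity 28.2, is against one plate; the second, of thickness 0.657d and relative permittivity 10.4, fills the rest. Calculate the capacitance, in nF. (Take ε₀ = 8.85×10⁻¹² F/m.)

C ≈ 1.03 nF

A = π(0.0831 m)² = 2.17×10⁻² m².
Stacked slabs ⇒ two capacitors in series, each with the full plate area.
C₁ = κ₁ε₀A/d₁ = 28.2 × 8.85×10⁻¹² × 2.17×10⁻² / 8.51×10⁻⁴ = 6.37×10⁻⁹ F.
C₂ = κ₂ε₀A/d₂ = 10.4 × 8.85×10⁻¹² × 2.17×10⁻² / 1.63×10⁻³ = 1.23×10⁻⁹ F.
C = (1/C₁ + 1/C₂)⁻¹ = 1.03×10⁻⁹ F.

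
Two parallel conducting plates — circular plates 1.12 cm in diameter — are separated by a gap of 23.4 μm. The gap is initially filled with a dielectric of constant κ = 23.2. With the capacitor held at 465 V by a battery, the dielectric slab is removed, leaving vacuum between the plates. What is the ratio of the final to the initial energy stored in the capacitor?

Battery connected ⇒ V is held fixed.
C₂ = 0.0431 C₁ and U = ½CV², so U₂/U₁ = C₂/C₁ = 0.0431.

U₂/U₁ ≈ 0.0431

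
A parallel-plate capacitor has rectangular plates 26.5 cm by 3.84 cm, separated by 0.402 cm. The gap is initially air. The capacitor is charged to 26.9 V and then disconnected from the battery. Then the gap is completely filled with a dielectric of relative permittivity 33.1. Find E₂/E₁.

Isolated ⇒ Q is held fixed.
V₂ = Q/C₂ = V₁/33.1; E = V/d, so E₂/E₁ = (V₂/V₁)(d₁/d₂) = 0.0302.

E₂/E₁ ≈ 0.0302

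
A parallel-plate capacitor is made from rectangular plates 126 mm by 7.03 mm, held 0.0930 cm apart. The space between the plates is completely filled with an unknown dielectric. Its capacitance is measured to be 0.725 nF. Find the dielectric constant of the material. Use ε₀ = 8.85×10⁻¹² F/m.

κ ≈ 86.0

A = 126 × 7.03 mm² = 8.86×10⁻⁴ m².
κ = Cd/(ε₀A) = 7.25×10⁻¹⁰ × 9.30×10⁻⁴ / (8.85×10⁻¹² × 8.86×10⁻⁴) = 86.0.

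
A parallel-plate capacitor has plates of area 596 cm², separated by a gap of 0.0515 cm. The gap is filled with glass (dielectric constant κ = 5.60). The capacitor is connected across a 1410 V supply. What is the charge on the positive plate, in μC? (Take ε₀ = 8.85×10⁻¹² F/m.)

A = 596 cm² = 5.96×10⁻² m².
C = κε₀A/d = 5.60 × 8.85×10⁻¹² × 5.96×10⁻² / 5.15×10⁻⁴ = 5.74×10⁻⁹ F.
Q = CV = 5.74×10⁻⁹ × 1410 = 8.09×10⁻⁶ C.

8.09 μC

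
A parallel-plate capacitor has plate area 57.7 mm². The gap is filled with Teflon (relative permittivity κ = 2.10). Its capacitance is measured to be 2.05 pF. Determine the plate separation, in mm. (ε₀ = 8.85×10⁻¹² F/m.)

d ≈ 0.523 mm

A = 57.7 mm² = 5.77×10⁻⁵ m².
d = κε₀A/C = 2.10 × 8.85×10⁻¹² × 5.77×10⁻⁵ / 2.05×10⁻¹² = 5.23×10⁻⁴ m.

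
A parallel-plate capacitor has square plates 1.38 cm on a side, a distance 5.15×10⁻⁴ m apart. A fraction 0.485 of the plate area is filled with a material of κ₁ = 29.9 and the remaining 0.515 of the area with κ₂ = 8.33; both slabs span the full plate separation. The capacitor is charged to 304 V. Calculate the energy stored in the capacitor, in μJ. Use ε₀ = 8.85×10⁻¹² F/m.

U ≈ 2.84 μJ

A = (1.38 cm)² = 1.90×10⁻⁴ m².
Side-by-side slabs ⇒ two capacitors in parallel, each spanning the full gap.
C₁ = κ₁ε₀A₁/d = 29.9 × 8.85×10⁻¹² × 9.24×10⁻⁵ / 5.15×10⁻⁴ = 4.75×10⁻¹¹ F.
C₂ = κ₂ε₀A₂/d = 8.33 × 8.85×10⁻¹² × 9.81×10⁻⁵ / 5.15×10⁻⁴ = 1.40×10⁻¹¹ F.
C = C₁ + C₂ = 6.15×10⁻¹¹ F.
U = ½CV² = ½ × 6.15×10⁻¹¹ × (304)² = 2.84×10⁻⁶ J.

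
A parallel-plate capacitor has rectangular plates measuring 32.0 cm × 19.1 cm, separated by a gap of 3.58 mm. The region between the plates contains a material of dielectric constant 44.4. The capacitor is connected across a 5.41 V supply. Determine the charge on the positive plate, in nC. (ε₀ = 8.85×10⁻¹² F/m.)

Q ≈ 36.3 nC

A = 32.0 × 19.1 cm² = 6.11×10⁻² m².
C = κε₀A/d = 44.4 × 8.85×10⁻¹² × 6.11×10⁻² / 3.58×10⁻³ = 6.71×10⁻⁹ F.
Q = CV = 6.71×10⁻⁹ × 5.41 = 3.63×10⁻⁸ C.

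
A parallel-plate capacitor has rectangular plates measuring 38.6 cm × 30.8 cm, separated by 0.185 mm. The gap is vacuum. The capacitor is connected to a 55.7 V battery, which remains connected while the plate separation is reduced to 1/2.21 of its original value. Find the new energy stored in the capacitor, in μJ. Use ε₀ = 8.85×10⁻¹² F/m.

A = 38.6 × 30.8 cm² = 0.119 m².
Initially C₁ = ε₀A/d = 8.85×10⁻¹² × 0.119 / 1.85×10⁻⁴ = 5.69×10⁻⁹ F.
U₁ = 8.82×10⁻⁶ J.
Battery connected ⇒ V is held fixed. C₂ = 2.21 C₁ and U = ½CV², so U₂/U₁ = C₂/C₁ = 2.21.
U₂ = 2.21 × 8.82×10⁻⁶ = 1.95×10⁻⁵ J.

U ≈ 19.5 μJ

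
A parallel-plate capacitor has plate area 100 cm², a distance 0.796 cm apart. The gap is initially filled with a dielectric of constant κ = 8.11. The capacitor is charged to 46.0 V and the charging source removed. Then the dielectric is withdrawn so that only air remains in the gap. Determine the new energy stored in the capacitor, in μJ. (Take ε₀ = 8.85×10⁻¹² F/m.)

A = 100 cm² = 1.00×10⁻² m².
Initially C₁ = κε₀A/d = 8.11 × 8.85×10⁻¹² × 1.00×10⁻² / 7.96×10⁻³ = 9.02×10⁻¹¹ F.
U₁ = 9.54×10⁻⁸ J.
Isolated ⇒ Q is held fixed. C₂ = 0.123 C₁ and U = Q²/(2C), so U₂/U₁ = C₁/C₂ = 8.11.
U₂ = 8.11 × 9.54×10⁻⁸ = 7.74×10⁻⁷ J.

0.774 μJ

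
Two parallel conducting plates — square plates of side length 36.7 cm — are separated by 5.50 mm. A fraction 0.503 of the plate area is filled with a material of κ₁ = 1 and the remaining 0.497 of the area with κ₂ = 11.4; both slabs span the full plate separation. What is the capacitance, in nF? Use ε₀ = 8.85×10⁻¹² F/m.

C ≈ 1.34 nF

A = (36.7 cm)² = 0.135 m².
Side-by-side slabs ⇒ two capacitors in parallel, each spanning the full gap.
C₁ = κ₁ε₀A₁/d = 1.00 × 8.85×10⁻¹² × 6.77×10⁻² / 5.50×10⁻³ = 1.09×10⁻¹⁰ F.
C₂ = κ₂ε₀A₂/d = 11.4 × 8.85×10⁻¹² × 6.69×10⁻² / 5.50×10⁻³ = 1.23×10⁻⁹ F.
C = C₁ + C₂ = 1.34×10⁻⁹ F.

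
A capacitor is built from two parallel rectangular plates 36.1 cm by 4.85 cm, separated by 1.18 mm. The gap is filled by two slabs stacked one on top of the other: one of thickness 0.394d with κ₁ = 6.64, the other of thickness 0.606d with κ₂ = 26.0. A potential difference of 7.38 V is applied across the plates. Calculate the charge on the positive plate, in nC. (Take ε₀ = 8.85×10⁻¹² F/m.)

Q ≈ 11.7 nC

A = 36.1 × 4.85 cm² = 1.75×10⁻² m².
Stacked slabs ⇒ two capacitors in series, each with the full plate area.
C₁ = κ₁ε₀A/d₁ = 6.64 × 8.85×10⁻¹² × 1.75×10⁻² / 4.65×10⁻⁴ = 2.21×10⁻⁹ F.
C₂ = κ₂ε₀A/d₂ = 26.0 × 8.85×10⁻¹² × 1.75×10⁻² / 7.15×10⁻⁴ = 5.63×10⁻⁹ F.
C = (1/C₁ + 1/C₂)⁻¹ = 1.59×10⁻⁹ F.
Q = CV = 1.59×10⁻⁹ × 7.38 = 1.17×10⁻⁸ C.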